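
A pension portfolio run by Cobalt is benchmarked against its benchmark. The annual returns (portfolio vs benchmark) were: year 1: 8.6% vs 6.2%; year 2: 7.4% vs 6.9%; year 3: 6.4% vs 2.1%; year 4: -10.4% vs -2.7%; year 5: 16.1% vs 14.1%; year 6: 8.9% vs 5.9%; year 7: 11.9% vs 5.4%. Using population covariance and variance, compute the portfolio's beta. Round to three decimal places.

1.448

r̄p = 6.9857%,  r̄m = 5.4143%
Cov = Σ(rp − r̄p)(rm − r̄m) / 7 = 32.1316
Var(rm) = Σ(rm − r̄m)² / 7 = 22.1898
β = Cov / Var = 32.1316 / 22.1898 = 1.4480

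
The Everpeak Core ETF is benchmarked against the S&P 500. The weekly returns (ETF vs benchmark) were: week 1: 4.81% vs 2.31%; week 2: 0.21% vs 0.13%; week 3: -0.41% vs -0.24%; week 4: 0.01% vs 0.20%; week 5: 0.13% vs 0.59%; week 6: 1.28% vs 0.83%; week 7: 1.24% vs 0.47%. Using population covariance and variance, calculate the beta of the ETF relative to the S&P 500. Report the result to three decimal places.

2.085

r̄p = 1.0386%,  r̄m = 0.6129%
Cov = Σ(rp − r̄p)(rm − r̄m) / 7 = 1.2150
Var(rm) = Σ(rm − r̄m)² / 7 = 0.5828
β = Cov / Var = 1.2150 / 0.5828 = 2.0848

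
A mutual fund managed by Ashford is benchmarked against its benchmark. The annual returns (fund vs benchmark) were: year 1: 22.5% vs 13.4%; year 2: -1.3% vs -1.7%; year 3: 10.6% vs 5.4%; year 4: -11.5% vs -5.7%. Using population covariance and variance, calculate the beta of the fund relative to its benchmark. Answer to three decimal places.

1.742

r̄p = 5.0750%,  r̄m = 2.8500%
Cov = Σ(rp − r̄p)(rm − r̄m) / 4 = 92.1613
Var(rm) = Σ(rm − r̄m)² / 4 = 52.9025
β = Cov / Var = 92.1613 / 52.9025 = 1.7421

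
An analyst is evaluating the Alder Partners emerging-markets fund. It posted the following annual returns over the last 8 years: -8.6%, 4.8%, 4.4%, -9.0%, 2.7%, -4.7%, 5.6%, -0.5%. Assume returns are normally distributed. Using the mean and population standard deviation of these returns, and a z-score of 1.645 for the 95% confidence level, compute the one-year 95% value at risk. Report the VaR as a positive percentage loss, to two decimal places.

Mean return r̄ = -5.30 / 8 = -0.6625%
Population σ = √[Σ(r − r̄)² / 8] = √[254.8388 / 8] = √31.8549 = 5.6440%
VaR = −(r̄ − z·σ) = −(-0.6625 − 1.645 × 5.6440) = −(-9.9469) = 9.9469%

9.95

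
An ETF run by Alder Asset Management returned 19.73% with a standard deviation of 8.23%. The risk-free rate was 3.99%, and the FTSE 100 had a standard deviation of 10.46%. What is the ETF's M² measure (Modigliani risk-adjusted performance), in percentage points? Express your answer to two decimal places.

Sharpe = (Rp − Rf) / σp = (19.73% − 3.99%) / 8.23% = 1.9125
M² = Rf + Sharpe × σm = 3.99% + 1.9125 × 10.46% = 23.9948%

23.99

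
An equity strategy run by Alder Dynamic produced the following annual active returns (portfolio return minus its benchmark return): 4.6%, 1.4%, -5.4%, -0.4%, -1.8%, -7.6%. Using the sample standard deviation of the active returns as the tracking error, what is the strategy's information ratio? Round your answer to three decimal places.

-0.344

Mean return r̄ = -9.20 / 6 = -1.5333%
Σ(r − r̄)² = 99.3333; sample σ = √(99.3333/5) = 4.4572%
IR = r̄ / tracking error = -1.5333 / 4.4572 = -0.3440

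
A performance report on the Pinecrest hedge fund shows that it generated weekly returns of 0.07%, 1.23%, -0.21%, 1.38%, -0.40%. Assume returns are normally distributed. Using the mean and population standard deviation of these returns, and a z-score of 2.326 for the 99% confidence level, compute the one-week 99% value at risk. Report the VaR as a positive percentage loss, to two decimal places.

Mean return r̄ = 2.070 / 5 = 0.4140%
Σ(r − r̄)² = (0.07 − 0.4140)² + (1.23 − 0.4140)² + … = 2.7693
σ = √[2.7693 / 5] = 0.7442%
VaR = −(r̄ − z·σ) = −(0.4140 − 2.326 × 0.7442) = −(-1.3170) = 1.3170%

1.32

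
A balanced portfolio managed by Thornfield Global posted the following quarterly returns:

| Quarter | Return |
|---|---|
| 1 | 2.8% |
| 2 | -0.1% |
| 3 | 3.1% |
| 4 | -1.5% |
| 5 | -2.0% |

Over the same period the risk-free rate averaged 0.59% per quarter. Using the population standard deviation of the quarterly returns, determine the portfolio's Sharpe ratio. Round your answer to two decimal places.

r̄ = (2.8 − 0.1 + 3.1 − 1.5 − 2) / 5 = 0.4600%
Σ(r − r̄)² = 22.6520; population σ = √(22.6520/5) = 2.1285%
Sharpe = (r̄ − rf) / σ = (0.4600 − 0.59) / 2.1285 = -0.1300 / 2.1285 = -0.0611

-0.06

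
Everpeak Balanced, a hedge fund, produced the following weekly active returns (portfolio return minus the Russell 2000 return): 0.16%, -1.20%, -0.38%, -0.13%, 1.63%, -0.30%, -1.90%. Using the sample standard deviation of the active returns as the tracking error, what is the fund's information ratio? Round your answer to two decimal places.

r̄ = (0.16 − 1.2 − 0.38 − 0.13 + 1.63 − 0.3 − 1.9) / 7 = -0.3029%
Σ(r − r̄)² = 7.3417; sample σ = √(7.3417/6) = 1.1062%
IR = r̄ / tracking error = -0.3029 / 1.1062 = -0.2738

-0.27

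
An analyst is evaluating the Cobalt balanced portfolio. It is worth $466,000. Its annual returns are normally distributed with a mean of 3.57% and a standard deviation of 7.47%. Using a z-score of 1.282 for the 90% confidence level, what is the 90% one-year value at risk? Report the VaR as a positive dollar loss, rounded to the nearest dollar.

$27,990

Return at the 90% tail: μ − z·σ = 3.57% − 1.282 × 7.47% = 3.57 − 9.57654 = -6.00654%
VaR = −(-6.00654%) × $466,000 = 6.00654% × $466,000 = $27,990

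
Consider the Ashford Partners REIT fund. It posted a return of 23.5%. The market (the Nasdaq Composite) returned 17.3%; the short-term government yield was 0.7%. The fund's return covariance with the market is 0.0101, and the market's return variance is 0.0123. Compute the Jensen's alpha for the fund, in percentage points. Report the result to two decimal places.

9.17

β = Cov / Var = 0.0101 / 0.0123 = 0.8211
E[R] = Rf + β(Rm − Rf) = 0.7% + 0.8211 × (17.3% − 0.7%) = 14.3303%
α = Rp − E[R] = 23.5% − 14.3303% = 9.1697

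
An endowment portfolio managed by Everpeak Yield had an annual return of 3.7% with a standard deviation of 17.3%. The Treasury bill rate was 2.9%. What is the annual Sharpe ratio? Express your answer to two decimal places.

Sharpe = (Rp − Rf) / σp = (3.7% − 2.9%) / 17.3% = 0.80% / 17.3% = 0.0462

0.05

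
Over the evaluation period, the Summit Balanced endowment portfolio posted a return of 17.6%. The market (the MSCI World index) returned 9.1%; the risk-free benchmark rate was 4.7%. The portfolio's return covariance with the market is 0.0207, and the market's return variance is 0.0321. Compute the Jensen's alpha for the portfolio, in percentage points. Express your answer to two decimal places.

β = Cov / Var = 0.0207 / 0.0321 = 0.6449
E[R] = Rf + β(Rm − Rf) = 4.7% + 0.6449 × (9.1% − 4.7%) = 7.5376%
α = Rp − E[R] = 17.6% − 7.5376% = 10.0624

10.06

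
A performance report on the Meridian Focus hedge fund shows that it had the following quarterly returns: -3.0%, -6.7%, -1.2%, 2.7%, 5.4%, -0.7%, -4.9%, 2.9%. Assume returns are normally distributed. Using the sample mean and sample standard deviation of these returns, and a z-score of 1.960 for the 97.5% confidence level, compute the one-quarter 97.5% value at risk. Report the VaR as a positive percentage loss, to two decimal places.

r̄ = (-3 − 6.7 − 1.2 + 2.7 + 5.4 − 0.7 − 4.9 + 2.9) / 8 = -5.50 / 8 = -0.6875%
Sample σ = √[Σ(r − r̄)² / 7] = √[120.9088 / 7] = √17.2727 = 4.1560%
VaR = −(r̄ − z·σ) = −(-0.6875 − 1.960 × 4.1560) = −(-8.8333) = 8.8333%

8.83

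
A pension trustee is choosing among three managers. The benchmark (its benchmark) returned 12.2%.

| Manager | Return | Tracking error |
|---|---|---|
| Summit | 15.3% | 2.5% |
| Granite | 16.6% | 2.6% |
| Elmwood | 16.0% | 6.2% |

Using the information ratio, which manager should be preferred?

Summit: IR = (15.3% − 12.2%) / 2.5% = 1.240
Granite: IR = (16.6% − 12.2%) / 2.6% = 1.692
Elmwood: IR = (16.0% − 12.2%) / 6.2% = 0.613
Highest: Granite (1.692).

Granite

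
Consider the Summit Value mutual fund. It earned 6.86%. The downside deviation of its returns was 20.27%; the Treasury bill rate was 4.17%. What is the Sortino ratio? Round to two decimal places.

Sortino = (Rp − Rf) / σd = (6.86% − 4.17%) / 20.27% = 2.69% / 20.27% = 0.1327

0.13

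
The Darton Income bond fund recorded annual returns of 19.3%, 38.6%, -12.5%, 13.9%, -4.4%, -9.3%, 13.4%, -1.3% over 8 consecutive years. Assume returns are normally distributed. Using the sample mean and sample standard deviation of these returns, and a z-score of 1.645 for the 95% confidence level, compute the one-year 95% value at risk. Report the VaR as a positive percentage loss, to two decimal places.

21.16

r̄ = (19.3 + 38.6 − 12.5 + 13.9 − 4.4 − 9.3 + 13.4 − 1.3) / 8 = 7.2125%
Σ(r − r̄)² = (19.3 − 7.2125)² + (38.6 − 7.2125)² + (-12.5 − 7.2125)² + … = 2082.8488
sample σ = √(2082.8488 / 7) = √297.5498 = 17.2496%
VaR = −(r̄ − z·σ) = −(7.2125 − 1.645 × 17.2496) = −(-21.1631) = 21.1631%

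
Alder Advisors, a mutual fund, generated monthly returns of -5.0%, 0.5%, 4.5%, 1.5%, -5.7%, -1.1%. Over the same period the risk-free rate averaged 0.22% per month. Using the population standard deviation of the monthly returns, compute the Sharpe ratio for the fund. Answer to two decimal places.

-0.31

Mean return r̄ = -5.30 / 6 = -0.8833%
Σ(r − r̄)² = (-5 − (-0.8833))² + (0.5 − (-0.8833))² + … = 76.7683
σ = √[76.7683 / 6] = 3.5770%
Sharpe = (r̄ − rf) / σ = (-0.8833 − 0.22) / 3.5770 = -1.1033 / 3.5770 = -0.3084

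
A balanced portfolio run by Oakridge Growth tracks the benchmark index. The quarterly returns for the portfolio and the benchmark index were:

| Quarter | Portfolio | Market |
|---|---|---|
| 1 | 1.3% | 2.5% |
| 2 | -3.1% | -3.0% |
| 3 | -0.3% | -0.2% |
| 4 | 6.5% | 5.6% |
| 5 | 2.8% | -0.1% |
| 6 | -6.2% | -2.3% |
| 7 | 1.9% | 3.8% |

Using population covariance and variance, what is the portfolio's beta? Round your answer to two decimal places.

1.11

r̄p = 0.4143%,  r̄m = 0.9000%
Cov = Σ(rp − r̄p)(rm − r̄m) / 7 = 9.6571
Var(rm) = Σ(rm − r̄m)² / 7 = 8.6743
β = Cov / Var = 9.6571 / 8.6743 = 1.1133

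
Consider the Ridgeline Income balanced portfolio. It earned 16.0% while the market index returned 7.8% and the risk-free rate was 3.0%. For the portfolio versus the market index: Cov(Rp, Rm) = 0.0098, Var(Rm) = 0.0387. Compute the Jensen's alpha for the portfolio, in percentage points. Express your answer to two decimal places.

β = Cov / Var = 0.0098 / 0.0387 = 0.2532
E[R] = Rf + β(Rm − Rf) = 3.0% + 0.2532 × (7.8% − 3.0%) = 4.2154%
α = Rp − E[R] = 16.0% − 4.2154% = 11.7846

11.78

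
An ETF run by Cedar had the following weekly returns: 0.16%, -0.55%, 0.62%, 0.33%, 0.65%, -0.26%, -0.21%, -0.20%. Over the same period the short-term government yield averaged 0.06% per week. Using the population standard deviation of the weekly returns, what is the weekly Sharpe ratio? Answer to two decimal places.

0.02

r̄ = (0.16 − 0.55 + 0.62 + 0.33 + 0.65 − 0.26 − 0.21 − 0.2) / 8 = 0.0675%
Σ(r − r̄)² = (0.16 − 0.0675)² + (-0.55 − 0.0675)² + (0.62 − 0.0675)² + … = 1.3592
population σ = √(1.3592 / 8) = √0.1699 = 0.4122%
Sharpe = (r̄ − rf) / σ = (0.0675 − 0.06) / 0.4122 = 0.0075 / 0.4122 = 0.0182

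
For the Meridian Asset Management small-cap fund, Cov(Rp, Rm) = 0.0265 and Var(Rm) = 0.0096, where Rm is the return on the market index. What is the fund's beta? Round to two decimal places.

β = Cov(Rp, Rm) / Var(Rm) = 0.0265 / 0.0096 = 2.7604

2.76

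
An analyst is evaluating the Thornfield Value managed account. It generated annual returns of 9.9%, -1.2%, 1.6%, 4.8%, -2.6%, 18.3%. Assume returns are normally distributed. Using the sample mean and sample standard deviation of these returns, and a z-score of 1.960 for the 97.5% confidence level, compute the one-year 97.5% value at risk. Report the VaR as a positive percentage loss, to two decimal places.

10.26

Mean return r̄ = 30.80 / 6 = 5.1333%
Σ(r − r̄)² = (9.9 − 5.1333)² + (-1.2 − 5.1333)² + … = 308.5933
sample σ = √(308.5933 / 5) = √61.7187 = 7.8561%
VaR = −(r̄ − z·σ) = −(5.1333 − 1.960 × 7.8561) = −(-10.2647) = 10.2647%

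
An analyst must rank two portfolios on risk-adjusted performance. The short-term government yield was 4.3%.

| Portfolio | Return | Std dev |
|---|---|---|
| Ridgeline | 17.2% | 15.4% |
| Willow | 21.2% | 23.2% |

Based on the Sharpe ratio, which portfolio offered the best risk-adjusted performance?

Ridgeline: Sharpe ratio = (17.2% − 4.3%) / 15.4% = 0.838
Willow: Sharpe ratio = (21.2% − 4.3%) / 23.2% = 0.728
Highest: Ridgeline (0.838).

Ridgeline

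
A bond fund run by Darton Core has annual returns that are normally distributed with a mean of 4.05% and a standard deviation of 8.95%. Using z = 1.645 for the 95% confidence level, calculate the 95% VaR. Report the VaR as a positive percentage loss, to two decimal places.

10.67

VaR (as % loss) = −(μ − z·σ) = −(4.05% − 1.645 × 8.95%) = −(-10.67275%) = 10.67275%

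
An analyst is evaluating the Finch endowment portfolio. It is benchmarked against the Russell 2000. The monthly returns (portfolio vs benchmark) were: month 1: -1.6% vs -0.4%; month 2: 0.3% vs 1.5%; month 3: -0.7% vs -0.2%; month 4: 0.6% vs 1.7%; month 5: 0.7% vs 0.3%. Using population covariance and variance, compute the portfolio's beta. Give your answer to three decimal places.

r̄p = -0.1400%,  r̄m = 0.5800%
Cov = Σ(rp − r̄p)(rm − r̄m) / 5 = 0.5732
Var(rm) = Σ(rm − r̄m)² / 5 = 0.7496
β = Cov / Var = 0.5732 / 0.7496 = 0.7647

0.765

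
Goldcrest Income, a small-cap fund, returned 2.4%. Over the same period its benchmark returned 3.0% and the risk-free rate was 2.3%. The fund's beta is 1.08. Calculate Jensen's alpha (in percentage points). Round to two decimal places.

-0.66

CAPM expected return = Rf + β(Rm − Rf) = 2.3% + 1.08 × (3.0% − 2.3%) = 2.3 + 1.08 × 0.70 = 3.0560%
Jensen's α = Rp − E[R] = 2.4% − 3.0560% = -0.6560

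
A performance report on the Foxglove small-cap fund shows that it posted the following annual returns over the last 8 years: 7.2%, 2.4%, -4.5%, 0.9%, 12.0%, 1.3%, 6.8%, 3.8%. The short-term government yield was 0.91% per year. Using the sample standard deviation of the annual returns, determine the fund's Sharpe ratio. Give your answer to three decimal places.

0.568

Mean return r̄ = 29.90 / 8 = 3.7375%
Σ(r − r̄)² = (7.2 − 3.7375)² + (2.4 − 3.7375)² + (-4.5 − 3.7375)² + … = 173.2788
σ = √[173.2788 / 7] = 4.9754%
Sharpe = (r̄ − rf) / σ = (3.7375 − 0.91) / 4.9754 = 2.8275 / 4.9754 = 0.5683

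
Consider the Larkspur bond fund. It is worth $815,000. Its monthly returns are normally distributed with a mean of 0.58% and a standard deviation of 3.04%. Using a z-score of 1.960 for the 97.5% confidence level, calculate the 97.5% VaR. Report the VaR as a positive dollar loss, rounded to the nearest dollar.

Return at the 97.5% tail: μ − z·σ = 0.58% − 1.960 × 3.04% = 0.58 − 5.9584 = -5.3784%
VaR = −(-5.3784%) × $815,000 = 5.3784% × $815,000 = $43,834

$43,834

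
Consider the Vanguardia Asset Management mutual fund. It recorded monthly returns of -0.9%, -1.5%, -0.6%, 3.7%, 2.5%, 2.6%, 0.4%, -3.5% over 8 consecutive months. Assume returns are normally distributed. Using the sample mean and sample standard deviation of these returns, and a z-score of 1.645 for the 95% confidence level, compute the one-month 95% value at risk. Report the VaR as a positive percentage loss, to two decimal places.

r̄ = (-0.9 − 1.5 − 0.6 + 3.7 + 2.5 + 2.6 + 0.4 − 3.5) / 8 = 2.70 / 8 = 0.3375%
Sample σ = √[Σ(r − r̄)² / 7] = √[41.6188 / 7] = √5.9455 = 2.4383%
VaR = −(r̄ − z·σ) = −(0.3375 − 1.645 × 2.4383) = −(-3.6735) = 3.6735%

3.67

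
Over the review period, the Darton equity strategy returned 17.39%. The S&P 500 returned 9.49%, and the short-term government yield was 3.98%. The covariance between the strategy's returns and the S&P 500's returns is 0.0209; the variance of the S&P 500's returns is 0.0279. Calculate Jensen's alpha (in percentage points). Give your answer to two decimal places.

9.28

β = Cov / Var = 0.0209 / 0.0279 = 0.7491
E[R] = Rf + β(Rm − Rf) = 3.98% + 0.7491 × (9.49% − 3.98%) = 8.1075%
α = Rp − E[R] = 17.39% − 8.1075% = 9.2825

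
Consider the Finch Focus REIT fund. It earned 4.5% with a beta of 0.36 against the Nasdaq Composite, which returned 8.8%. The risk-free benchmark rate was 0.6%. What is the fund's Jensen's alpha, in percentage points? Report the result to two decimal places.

0.95

CAPM expected return = Rf + β(Rm − Rf) = 0.6% + 0.36 × (8.8% − 0.6%) = 0.6 + 0.36 × 8.20 = 3.5520%
Jensen's α = Rp − E[R] = 4.5% − 3.5520% = 0.9480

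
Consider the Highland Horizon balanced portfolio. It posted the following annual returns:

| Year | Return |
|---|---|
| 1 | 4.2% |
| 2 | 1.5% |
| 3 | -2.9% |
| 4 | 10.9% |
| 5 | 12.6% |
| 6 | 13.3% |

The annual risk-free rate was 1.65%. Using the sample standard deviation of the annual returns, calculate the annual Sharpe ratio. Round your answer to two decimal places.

Mean return r̄ = 39.60 / 6 = 6.6000%
Σ(r − r̄)² = (4.2 − 6.6000)² + (1.5 − 6.6000)² + … = 221.4000
sample σ = √(221.4000 / 5) = √44.2800 = 6.6543%
Sharpe = (r̄ − rf) / σ = (6.6000 − 1.65) / 6.6543 = 4.9500 / 6.6543 = 0.7439

0.74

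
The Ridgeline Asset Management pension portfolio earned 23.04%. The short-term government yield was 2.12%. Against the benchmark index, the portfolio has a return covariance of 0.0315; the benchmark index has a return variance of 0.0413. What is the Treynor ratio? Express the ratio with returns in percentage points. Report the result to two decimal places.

β = Cov / Var = 0.0315 / 0.0413 = 0.7627
Treynor = (Rp − Rf) / β = (23.04% − 2.12%) / 0.7627 = 20.92 / 0.7627 = 27.4289

27.43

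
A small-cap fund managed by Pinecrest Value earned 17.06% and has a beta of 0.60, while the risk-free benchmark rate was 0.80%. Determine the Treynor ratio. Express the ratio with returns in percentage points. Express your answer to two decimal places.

27.10

Treynor = (Rp − Rf) / β = (17.06% − 0.80%) / 0.60 = 16.26 / 0.60 = 27.1000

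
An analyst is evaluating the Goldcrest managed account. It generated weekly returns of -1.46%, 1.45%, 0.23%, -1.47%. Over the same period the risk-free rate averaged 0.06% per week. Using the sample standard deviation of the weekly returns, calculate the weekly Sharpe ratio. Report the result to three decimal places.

-0.262

r̄ = (-1.46 + 1.45 + 0.23 − 1.47) / 4 = -1.250 / 4 = -0.3125%
Σ(r − r̄)² = (-1.46 − (-0.3125))² + (1.45 − (-0.3125))² + (0.23 − (-0.3125))² + … = 6.0573
σ = √[6.0573 / 3] = 1.4210%
Sharpe = (r̄ − rf) / σ = (-0.3125 − 0.06) / 1.4210 = -0.3725 / 1.4210 = -0.2621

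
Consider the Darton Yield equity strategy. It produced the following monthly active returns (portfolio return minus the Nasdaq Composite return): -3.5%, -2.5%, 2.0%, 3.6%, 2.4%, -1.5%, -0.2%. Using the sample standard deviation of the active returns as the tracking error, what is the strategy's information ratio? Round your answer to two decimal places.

0.02

Mean return μ = 0.30 / 7 = 0.0429%
Sample σ = √[Σ(r − μ)² / 6] = √[43.4971 / 6] = √7.2495 = 2.6925%
IR = μ / tracking error = 0.0429 / 2.6925 = 0.0159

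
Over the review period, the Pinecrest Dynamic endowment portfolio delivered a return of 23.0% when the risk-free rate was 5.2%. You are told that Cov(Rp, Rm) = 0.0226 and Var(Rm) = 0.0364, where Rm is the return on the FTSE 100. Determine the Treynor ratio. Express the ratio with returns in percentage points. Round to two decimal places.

β = Cov / Var = 0.0226 / 0.0364 = 0.6209
Treynor = (Rp − Rf) / β = (23.0% − 5.2%) / 0.6209 = 17.80 / 0.6209 = 28.6681

28.67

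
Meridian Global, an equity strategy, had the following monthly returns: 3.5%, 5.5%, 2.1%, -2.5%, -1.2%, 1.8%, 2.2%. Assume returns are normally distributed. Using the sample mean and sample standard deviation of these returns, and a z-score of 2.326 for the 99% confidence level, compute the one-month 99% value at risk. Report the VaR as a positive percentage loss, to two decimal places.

4.68

μ = (3.5 + 5.5 + 2.1 − 2.5 − 1.2 + 1.8 + 2.2) / 7 = 1.6286%
Σ(r − μ)² = 44.1143; sample σ = √(44.1143/6) = 2.7115%
VaR = −(μ − z·σ) = −(1.6286 − 2.326 × 2.7115) = −(-4.6783) = 4.6783%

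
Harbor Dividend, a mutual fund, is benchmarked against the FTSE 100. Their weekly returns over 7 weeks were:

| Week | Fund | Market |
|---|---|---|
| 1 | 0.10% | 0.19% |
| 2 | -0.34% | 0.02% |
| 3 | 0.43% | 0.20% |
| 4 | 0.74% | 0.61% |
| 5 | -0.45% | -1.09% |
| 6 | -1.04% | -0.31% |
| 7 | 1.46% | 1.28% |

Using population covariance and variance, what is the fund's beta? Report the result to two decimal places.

0.96

r̄p = 0.1286%,  r̄m = 0.1286%
Cov = Σ(rp − r̄p)(rm − r̄m) / 7 = 0.4451
Var(rm) = Σ(rm − r̄m)² / 7 = 0.4651
β = Cov / Var = 0.4451 / 0.4651 = 0.9570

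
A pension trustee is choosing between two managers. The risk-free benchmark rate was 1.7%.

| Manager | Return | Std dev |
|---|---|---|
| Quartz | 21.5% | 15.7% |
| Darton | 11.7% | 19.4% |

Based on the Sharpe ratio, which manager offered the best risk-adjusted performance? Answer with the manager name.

Quartz

Quartz: Sharpe ratio = (21.5% − 1.7%) / 15.7% = 1.261
Darton: Sharpe ratio = (11.7% − 1.7%) / 19.4% = 0.515
Highest: Quartz (1.261).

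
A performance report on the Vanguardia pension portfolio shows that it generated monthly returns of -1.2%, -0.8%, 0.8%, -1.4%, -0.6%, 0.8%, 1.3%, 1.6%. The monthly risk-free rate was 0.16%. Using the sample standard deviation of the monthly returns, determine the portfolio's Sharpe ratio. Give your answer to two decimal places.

Mean return r̄ = 0.50 / 8 = 0.0625%
Sample σ = √[Σ(r − r̄)² / 7] = √[9.8988 / 7] = √1.4141 = 1.1892%
Sharpe = (r̄ − rf) / σ = (0.0625 − 0.16) / 1.1892 = -0.0975 / 1.1892 = -0.0820

-0.08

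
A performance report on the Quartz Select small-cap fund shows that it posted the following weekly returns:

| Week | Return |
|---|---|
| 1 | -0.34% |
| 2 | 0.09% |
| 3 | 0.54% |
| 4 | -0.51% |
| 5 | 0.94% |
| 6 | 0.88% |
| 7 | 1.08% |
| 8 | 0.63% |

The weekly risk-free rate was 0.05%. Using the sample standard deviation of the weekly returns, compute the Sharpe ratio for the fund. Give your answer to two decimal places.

0.61

r̄ = (-0.34 + 0.09 + 0.54 − 0.51 + 0.94 + 0.88 + 1.08 + 0.63) / 8 = 0.4138%
Sample σ = √[Σ(r − r̄)² / 7] = √[2.5272 / 7] = √0.3610 = 0.6008%
Sharpe = (r̄ − rf) / σ = (0.4138 − 0.05) / 0.6008 = 0.3638 / 0.6008 = 0.6055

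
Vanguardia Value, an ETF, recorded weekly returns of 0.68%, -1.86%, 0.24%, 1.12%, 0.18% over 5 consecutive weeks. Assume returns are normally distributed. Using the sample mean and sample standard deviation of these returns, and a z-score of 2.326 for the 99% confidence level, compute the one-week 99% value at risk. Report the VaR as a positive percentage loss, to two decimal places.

2.59

μ = (0.68 − 1.86 + 0.24 + 1.12 + 0.18) / 5 = 0.360 / 5 = 0.0720%
Σ(r − μ)² = 5.2405; sample σ = √(5.2405/4) = 1.1446%
VaR = −(μ − z·σ) = −(0.0720 − 2.326 × 1.1446) = −(-2.5903) = 2.5903%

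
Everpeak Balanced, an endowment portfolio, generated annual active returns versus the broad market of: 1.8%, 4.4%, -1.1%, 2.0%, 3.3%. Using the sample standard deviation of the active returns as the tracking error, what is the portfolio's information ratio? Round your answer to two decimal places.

1.01

μ = (1.8 + 4.4 − 1.1 + 2 + 3.3) / 5 = 10.40 / 5 = 2.0800%
Σ(r − μ)² = 17.0680; sample σ = √(17.0680/4) = 2.0657%
IR = μ / tracking error = 2.0800 / 2.0657 = 1.0069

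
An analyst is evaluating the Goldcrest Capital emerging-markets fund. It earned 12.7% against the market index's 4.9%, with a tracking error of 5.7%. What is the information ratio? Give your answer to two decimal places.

IR = (Rp − Rb) / TE = (12.7% − 4.9%) / 5.7% = 7.80% / 5.7% = 1.3684

1.37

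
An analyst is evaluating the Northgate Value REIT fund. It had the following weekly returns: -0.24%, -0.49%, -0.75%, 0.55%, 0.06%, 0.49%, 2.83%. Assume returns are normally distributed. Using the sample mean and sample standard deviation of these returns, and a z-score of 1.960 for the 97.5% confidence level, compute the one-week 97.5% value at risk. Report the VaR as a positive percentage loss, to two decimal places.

1.99

μ = (-0.24 − 0.49 − 0.75 + 0.55 + 0.06 + 0.49 + 2.83) / 7 = 0.3500%
Σ(r − μ)² = (-0.24 − 0.3500)² + (-0.49 − 0.3500)² + … = 8.5578
sample σ = √(8.5578 / 6) = √1.4263 = 1.1943%
VaR = −(μ − z·σ) = −(0.3500 − 1.960 × 1.1943) = −(-1.9908) = 1.9908%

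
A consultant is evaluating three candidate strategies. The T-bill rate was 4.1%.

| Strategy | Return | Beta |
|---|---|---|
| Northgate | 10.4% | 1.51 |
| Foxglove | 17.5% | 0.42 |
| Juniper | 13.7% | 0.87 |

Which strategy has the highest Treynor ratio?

Foxglove

Northgate: Treynor = (10.4% − 4.1%) / 1.51 = 4.172
Foxglove: Treynor = (17.5% − 4.1%) / 0.42 = 31.905
Juniper: Treynor = (13.7% − 4.1%) / 0.87 = 11.034
Highest: Foxglove (31.905).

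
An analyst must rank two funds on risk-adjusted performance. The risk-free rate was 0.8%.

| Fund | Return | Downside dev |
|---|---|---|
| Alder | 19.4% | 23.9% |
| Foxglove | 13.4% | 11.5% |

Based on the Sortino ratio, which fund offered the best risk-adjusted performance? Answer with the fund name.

Foxglove

Alder: Sortino ratio = (19.4% − 0.8%) / 23.9% = 0.778
Foxglove: Sortino ratio = (13.4% − 0.8%) / 11.5% = 1.096
Highest: Foxglove (1.096).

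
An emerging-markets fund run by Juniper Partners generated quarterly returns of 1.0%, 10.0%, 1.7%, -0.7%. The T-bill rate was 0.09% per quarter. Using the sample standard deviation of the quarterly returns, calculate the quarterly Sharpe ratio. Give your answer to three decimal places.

0.610

r̄ = (1 + 10 + 1.7 − 0.7) / 4 = 3.0000%
Sample std dev = √[68.3800 / 3] = 4.7742%
Sharpe = (r̄ − rf) / σ = (3.0000 − 0.09) / 4.7742 = 2.9100 / 4.7742 = 0.6095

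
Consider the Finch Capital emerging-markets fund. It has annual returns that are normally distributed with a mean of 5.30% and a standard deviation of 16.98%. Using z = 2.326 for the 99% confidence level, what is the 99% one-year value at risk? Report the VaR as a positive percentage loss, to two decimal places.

VaR (as % loss) = −(μ − z·σ) = −(5.30% − 2.326 × 16.98%) = −(-34.19548%) = 34.19548%

34.20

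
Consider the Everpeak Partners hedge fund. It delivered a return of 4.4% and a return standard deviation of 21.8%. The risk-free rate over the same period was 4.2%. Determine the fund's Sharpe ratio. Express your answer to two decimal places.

Sharpe = (Rp − Rf) / σp = (4.4% − 4.2%) / 21.8% = 0.20% / 21.8% = 0.0092

0.01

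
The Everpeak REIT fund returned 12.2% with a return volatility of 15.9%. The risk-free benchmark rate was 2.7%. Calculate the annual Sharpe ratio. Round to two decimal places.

Sharpe = (Rp − Rf) / σp = (12.2% − 2.7%) / 15.9% = 9.50% / 15.9% = 0.5975

0.60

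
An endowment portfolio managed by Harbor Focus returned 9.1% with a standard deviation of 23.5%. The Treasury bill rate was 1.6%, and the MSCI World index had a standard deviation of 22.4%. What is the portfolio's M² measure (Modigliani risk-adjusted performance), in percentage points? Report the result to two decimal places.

Sharpe = (Rp − Rf) / σp = (9.1% − 1.6%) / 23.5% = 0.3191
M² = Rf + Sharpe × σm = 1.6% + 0.3191 × 22.4% = 8.7478%

8.75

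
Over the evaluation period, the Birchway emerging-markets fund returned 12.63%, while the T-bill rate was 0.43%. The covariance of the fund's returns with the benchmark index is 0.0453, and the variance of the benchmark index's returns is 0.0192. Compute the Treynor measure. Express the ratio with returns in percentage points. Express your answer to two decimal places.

β = Cov / Var = 0.0453 / 0.0192 = 2.3594
Treynor = (Rp − Rf) / β = (12.63% − 0.43%) / 2.3594 = 12.20 / 2.3594 = 5.1708

5.17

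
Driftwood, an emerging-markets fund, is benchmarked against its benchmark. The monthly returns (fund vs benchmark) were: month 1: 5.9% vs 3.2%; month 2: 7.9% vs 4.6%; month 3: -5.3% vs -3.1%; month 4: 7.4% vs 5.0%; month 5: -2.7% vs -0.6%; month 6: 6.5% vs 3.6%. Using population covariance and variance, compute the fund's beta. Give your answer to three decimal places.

r̄p = 3.2833%,  r̄m = 2.1167%
Cov = Σ(rp − r̄p)(rm − r̄m) / 6 = 15.3286
Var(rm) = Σ(rm − r̄m)² / 6 = 8.7414
β = Cov / Var = 15.3286 / 8.7414 = 1.7536

1.754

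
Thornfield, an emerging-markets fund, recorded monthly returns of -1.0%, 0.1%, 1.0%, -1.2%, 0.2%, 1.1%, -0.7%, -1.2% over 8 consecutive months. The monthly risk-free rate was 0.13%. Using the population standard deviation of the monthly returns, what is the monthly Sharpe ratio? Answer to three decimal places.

-0.387

μ = (-1 + 0.1 + 1 − 1.2 + 0.2 + 1.1 − 0.7 − 1.2) / 8 = -1.70 / 8 = -0.2125%
Population std dev = √[6.2688 / 8] = 0.8852%
Sharpe = (μ − rf) / σ = (-0.2125 − 0.13) / 0.8852 = -0.3425 / 0.8852 = -0.3869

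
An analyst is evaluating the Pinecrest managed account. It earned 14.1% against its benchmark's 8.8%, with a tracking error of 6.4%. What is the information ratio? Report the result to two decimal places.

IR = (Rp − Rb) / TE = (14.1% − 8.8%) / 6.4% = 5.30% / 6.4% = 0.8281

0.83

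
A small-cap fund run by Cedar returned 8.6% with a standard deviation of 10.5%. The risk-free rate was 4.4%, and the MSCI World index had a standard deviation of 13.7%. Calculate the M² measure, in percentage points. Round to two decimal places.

9.88

Sharpe = (Rp − Rf) / σp = (8.6% − 4.4%) / 10.5% = 0.4000
M² = Rf + Sharpe × σm = 4.4% + 0.4000 × 13.7% = 9.8800%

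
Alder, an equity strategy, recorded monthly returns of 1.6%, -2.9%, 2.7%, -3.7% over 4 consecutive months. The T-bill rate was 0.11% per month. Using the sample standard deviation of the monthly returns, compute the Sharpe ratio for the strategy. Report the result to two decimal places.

-0.21

r̄ = (1.6 − 2.9 + 2.7 − 3.7) / 4 = -2.30 / 4 = -0.5750%
Σ(r − r̄)² = (1.6 − (-0.5750))² + (-2.9 − (-0.5750))² + (2.7 − (-0.5750))² + … = 30.6275
sample σ = √(30.6275 / 3) = √10.2092 = 3.1952%
Sharpe = (r̄ − rf) / σ = (-0.5750 − 0.11) / 3.1952 = -0.6850 / 3.1952 = -0.2144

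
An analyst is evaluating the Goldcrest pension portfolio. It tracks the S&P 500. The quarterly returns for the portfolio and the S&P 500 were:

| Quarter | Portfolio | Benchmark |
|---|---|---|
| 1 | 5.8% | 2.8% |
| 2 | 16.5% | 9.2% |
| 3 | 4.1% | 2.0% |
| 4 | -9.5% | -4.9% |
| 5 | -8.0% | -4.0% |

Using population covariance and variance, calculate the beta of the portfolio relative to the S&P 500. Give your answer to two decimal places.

1.87

r̄p = 1.7800%,  r̄m = 1.0200%
Cov = Σ(rp − r̄p)(rm − r̄m) / 5 = 49.1424
Var(rm) = Σ(rm − r̄m)² / 5 = 26.2576
β = Cov / Var = 49.1424 / 26.2576 = 1.8715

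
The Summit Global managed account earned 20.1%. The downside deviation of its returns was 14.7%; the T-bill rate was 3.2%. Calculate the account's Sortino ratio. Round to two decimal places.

1.15

Sortino = (Rp − Rf) / σd = (20.1% − 3.2%) / 14.7% = 16.90% / 14.7% = 1.1497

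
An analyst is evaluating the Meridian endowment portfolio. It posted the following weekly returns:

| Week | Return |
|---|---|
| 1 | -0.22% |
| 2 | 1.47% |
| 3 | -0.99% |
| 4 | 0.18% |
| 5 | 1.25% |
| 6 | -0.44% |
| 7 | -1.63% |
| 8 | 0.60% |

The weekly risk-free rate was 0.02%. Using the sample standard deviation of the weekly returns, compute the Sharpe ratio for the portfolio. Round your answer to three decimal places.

0.007

Mean return r̄ = 0.220 / 8 = 0.0275%
Sample std dev = √[7.9888 / 7] = 1.0683%
Sharpe = (r̄ − rf) / σ = (0.0275 − 0.02) / 1.0683 = 0.0075 / 1.0683 = 0.0070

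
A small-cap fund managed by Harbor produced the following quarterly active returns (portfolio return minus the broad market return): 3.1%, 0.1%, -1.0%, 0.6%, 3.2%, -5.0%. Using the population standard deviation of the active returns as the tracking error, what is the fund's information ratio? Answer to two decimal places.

0.06

r̄ = (3.1 + 0.1 − 1 + 0.6 + 3.2 − 5) / 6 = 0.1667%
Σ(r − r̄)² = (3.1 − 0.1667)² + (0.1 − 0.1667)² + … = 46.0533
population σ = √(46.0533 / 6) = √7.6756 = 2.7705%
IR = r̄ / tracking error = 0.1667 / 2.7705 = 0.0602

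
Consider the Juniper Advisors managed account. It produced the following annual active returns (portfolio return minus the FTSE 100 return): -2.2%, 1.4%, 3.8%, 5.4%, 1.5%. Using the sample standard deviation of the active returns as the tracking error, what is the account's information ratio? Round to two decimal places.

0.69

r̄ = (-2.2 + 1.4 + 3.8 + 5.4 + 1.5) / 5 = 9.90 / 5 = 1.9800%
Σ(r − r̄)² = 33.0480; sample σ = √(33.0480/4) = 2.8744%
IR = r̄ / tracking error = 1.9800 / 2.8744 = 0.6888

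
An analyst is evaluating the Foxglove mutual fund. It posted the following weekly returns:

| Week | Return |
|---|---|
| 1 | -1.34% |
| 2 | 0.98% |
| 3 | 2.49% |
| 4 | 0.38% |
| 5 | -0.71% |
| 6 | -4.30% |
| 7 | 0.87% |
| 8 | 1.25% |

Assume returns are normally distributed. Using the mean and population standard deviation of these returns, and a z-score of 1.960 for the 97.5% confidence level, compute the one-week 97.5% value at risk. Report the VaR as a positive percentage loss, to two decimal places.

3.87

Mean return μ = -0.380 / 8 = -0.0475%
Σ(r − μ)² = (-1.34 − (-0.0475))² + (0.98 − (-0.0475))² + (2.49 − (-0.0475))² + … = 30.3960
population σ = √(30.3960 / 8) = √3.7995 = 1.9492%
VaR = −(μ − z·σ) = −(-0.0475 − 1.960 × 1.9492) = −(-3.8679) = 3.8679%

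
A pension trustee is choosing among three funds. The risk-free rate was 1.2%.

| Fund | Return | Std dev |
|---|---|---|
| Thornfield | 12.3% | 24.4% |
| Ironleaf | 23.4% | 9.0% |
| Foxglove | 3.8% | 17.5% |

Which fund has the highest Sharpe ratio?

Thornfield: Sharpe ratio = (12.3% − 1.2%) / 24.4% = 0.455
Ironleaf: Sharpe ratio = (23.4% − 1.2%) / 9.0% = 2.467
Foxglove: Sharpe ratio = (3.8% − 1.2%) / 17.5% = 0.149
Highest: Ironleaf (2.467).

Ironleaf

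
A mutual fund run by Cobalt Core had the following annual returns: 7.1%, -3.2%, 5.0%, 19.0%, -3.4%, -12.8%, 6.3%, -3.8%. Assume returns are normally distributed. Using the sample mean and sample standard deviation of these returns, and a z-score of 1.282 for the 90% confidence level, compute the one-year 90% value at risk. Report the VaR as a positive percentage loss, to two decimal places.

10.59

Mean return r̄ = 14.20 / 8 = 1.7750%
Σ(r − r̄)² = 650.9750; sample σ = √(650.9750/7) = 9.6435%
VaR = −(r̄ − z·σ) = −(1.7750 − 1.282 × 9.6435) = −(-10.5880) = 10.5880%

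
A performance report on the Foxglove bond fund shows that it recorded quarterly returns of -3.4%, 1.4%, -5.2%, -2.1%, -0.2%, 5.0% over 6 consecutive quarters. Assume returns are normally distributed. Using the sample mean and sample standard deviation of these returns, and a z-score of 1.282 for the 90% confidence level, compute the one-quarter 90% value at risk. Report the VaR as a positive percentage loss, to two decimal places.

r̄ = (-3.4 + 1.4 − 5.2 − 2.1 − 0.2 + 5) / 6 = -4.50 / 6 = -0.7500%
Sample std dev = √[66.6350 / 5] = 3.6506%
VaR = −(r̄ − z·σ) = −(-0.7500 − 1.282 × 3.6506) = −(-5.4301) = 5.4301%

5.43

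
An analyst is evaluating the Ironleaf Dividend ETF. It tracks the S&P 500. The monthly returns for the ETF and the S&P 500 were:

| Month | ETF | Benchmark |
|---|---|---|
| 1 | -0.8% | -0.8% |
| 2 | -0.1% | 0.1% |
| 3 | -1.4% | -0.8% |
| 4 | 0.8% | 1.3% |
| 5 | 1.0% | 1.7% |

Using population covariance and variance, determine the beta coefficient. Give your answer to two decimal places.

0.86

r̄p = -0.1000%,  r̄m = 0.3000%
Cov = Σ(rp − r̄p)(rm − r̄m) / 5 = 0.9280
Var(rm) = Σ(rm − r̄m)² / 5 = 1.0840
β = Cov / Var = 0.9280 / 1.0840 = 0.8561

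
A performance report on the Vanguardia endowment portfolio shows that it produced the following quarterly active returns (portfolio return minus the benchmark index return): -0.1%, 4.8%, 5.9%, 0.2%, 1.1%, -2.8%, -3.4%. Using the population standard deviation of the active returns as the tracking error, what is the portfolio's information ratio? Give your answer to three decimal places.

Mean return r̄ = 5.70 / 7 = 0.8143%
Σ(r − r̄)² = (-0.1 − 0.8143)² + (4.8 − 0.8143)² + (5.9 − 0.8143)² + … = 73.8686
σ = √[73.8686 / 7] = 3.2485%
IR = r̄ / tracking error = 0.8143 / 3.2485 = 0.2507

0.251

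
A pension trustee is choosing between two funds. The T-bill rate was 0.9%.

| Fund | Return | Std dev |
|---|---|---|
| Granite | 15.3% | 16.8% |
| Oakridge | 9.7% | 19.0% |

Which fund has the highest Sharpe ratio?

Granite

Granite: Sharpe ratio = (15.3% − 0.9%) / 16.8% = 0.857
Oakridge: Sharpe ratio = (9.7% − 0.9%) / 19.0% = 0.463
Highest: Granite (0.857).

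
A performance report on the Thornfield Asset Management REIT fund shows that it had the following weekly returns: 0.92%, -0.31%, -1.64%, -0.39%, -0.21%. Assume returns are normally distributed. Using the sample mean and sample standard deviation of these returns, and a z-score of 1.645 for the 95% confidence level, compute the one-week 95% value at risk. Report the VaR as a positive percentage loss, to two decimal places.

Mean return r̄ = -1.630 / 5 = -0.3260%
Sample σ = √[Σ(r − r̄)² / 4] = √[3.2969 / 4] = √0.8242 = 0.9079%
VaR = −(r̄ − z·σ) = −(-0.3260 − 1.645 × 0.9079) = −(-1.8195) = 1.8195%

1.82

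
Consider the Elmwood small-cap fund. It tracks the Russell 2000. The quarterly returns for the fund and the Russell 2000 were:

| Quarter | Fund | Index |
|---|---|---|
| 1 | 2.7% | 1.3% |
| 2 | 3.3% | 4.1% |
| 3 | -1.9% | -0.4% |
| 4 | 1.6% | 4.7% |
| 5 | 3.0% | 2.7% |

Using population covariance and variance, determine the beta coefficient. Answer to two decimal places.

0.69

r̄p = 1.7400%,  r̄m = 2.4800%
Cov = Σ(rp − r̄p)(rm − r̄m) / 5 = 2.3688
Var(rm) = Σ(rm − r̄m)² / 5 = 3.4576
β = Cov / Var = 2.3688 / 3.4576 = 0.6851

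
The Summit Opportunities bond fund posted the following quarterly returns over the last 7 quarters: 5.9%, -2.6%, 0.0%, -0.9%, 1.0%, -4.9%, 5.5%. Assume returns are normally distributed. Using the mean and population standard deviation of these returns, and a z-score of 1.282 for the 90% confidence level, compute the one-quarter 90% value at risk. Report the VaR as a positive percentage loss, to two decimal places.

4.16

r̄ = (5.9 − 2.6 + 0 − 0.9 + 1 − 4.9 + 5.5) / 7 = 4.00 / 7 = 0.5714%
Σ(r − r̄)² = (5.9 − 0.5714)² + (-2.6 − 0.5714)² + … = 95.3543
σ = √[95.3543 / 7] = 3.6908%
VaR = −(r̄ − z·σ) = −(0.5714 − 1.282 × 3.6908) = −(-4.1602) = 4.1602%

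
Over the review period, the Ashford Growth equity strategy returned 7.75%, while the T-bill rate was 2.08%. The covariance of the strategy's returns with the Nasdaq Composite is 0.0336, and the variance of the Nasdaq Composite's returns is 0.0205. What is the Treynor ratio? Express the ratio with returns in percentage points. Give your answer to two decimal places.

β = Cov / Var = 0.0336 / 0.0205 = 1.6390
Treynor = (Rp − Rf) / β = (7.75% − 2.08%) / 1.6390 = 5.67 / 1.6390 = 3.4594

3.46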